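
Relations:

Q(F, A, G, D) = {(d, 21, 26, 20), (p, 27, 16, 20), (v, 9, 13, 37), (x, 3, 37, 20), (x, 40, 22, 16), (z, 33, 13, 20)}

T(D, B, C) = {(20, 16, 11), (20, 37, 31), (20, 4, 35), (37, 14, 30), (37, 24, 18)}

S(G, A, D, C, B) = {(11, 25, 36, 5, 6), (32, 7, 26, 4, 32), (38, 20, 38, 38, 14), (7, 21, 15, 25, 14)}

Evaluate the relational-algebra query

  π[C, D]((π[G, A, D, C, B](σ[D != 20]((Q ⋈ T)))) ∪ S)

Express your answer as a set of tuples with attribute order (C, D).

{(18, 37), (25, 15), (30, 37), (38, 38), (4, 26), (5, 36)}

Joining Q and T on D yields {(d, 21, 26, 20, 16, 11), (d, 21, 26, 20, 37, 31), (d, 21, 26, 20, 4, 35), (p, 27, 16, 20, 16, 11), (p, 27, 16, 20, 37, 31), (p, 27, 16, 20, 4, 35), (v, 9, 13, 37, 14, 30), (v, 9, 13, 37, 24, 18), (x, 3, 37, 20, 16, 11), (x, 3, 37, 20, 37, 31), (x, 3, 37, 20, 4, 35), (z, 33, 13, 20, 16, 11), (z, 33, 13, 20, 37, 31), (z, 33, 13, 20, 4, 35)}.
Apply σ_{D != 20}; surviving tuples: {(v, 9, 13, 37, 14, 30), (v, 9, 13, 37, 24, 18)}
Projecting to G, A, D, C, B: {(13, 9, 37, 18, 24), (13, 9, 37, 30, 14)}
Union: {(13, 9, 37, 18, 24), (13, 9, 37, 30, 14)} with {(11, 25, 36, 5, 6), (32, 7, 26, 4, 32), (38, 20, 38, 38, 14), (7, 21, 15, 25, 14)} → {(11, 25, 36, 5, 6), (13, 9, 37, 18, 24), (13, 9, 37, 30, 14), (32, 7, 26, 4, 32), (38, 20, 38, 38, 14), (7, 21, 15, 25, 14)}
Projecting to C, D: {(18, 37), (25, 15), (30, 37), (38, 38), (4, 26), (5, 36)}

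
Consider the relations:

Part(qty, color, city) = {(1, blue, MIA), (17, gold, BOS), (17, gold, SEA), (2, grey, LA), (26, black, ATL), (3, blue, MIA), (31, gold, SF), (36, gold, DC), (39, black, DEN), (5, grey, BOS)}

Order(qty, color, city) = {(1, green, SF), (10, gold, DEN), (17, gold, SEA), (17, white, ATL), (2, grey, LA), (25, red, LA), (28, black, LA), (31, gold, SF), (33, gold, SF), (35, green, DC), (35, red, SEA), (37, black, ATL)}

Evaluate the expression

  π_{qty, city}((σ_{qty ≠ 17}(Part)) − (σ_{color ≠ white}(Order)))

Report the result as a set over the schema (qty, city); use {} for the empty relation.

{(1, MIA), (26, ATL), (3, MIA), (36, DC), (39, DEN), (5, BOS)}

Apply σ_{qty ≠ 17}; surviving tuples: {(1, blue, MIA), (2, grey, LA), (26, black, ATL), (3, blue, MIA), (31, gold, SF), (36, gold, DC), (39, black, DEN), (5, grey, BOS)}
Apply σ_{color ≠ white}; surviving tuples: {(1, green, SF), (10, gold, DEN), (17, gold, SEA), (2, grey, LA), (25, red, LA), (28, black, LA), (31, gold, SF), (33, gold, SF), (35, green, DC), (35, red, SEA), (37, black, ATL)}
Difference: {(1, blue, MIA), (2, grey, LA), (26, black, ATL), (3, blue, MIA), (31, gold, SF), (36, gold, DC), (39, black, DEN), (5, grey, BOS)} with {(1, green, SF), (10, gold, DEN), (17, gold, SEA), (2, grey, LA), (25, red, LA), (28, black, LA), (31, gold, SF), (33, gold, SF), (35, green, DC), (35, red, SEA), (37, black, ATL)} → {(1, blue, MIA), (26, black, ATL), (3, blue, MIA), (36, gold, DC), (39, black, DEN), (5, grey, BOS)}
Keep only column(s) qty, city: {(1, MIA), (26, ATL), (3, MIA), (36, DC), (39, DEN), (5, BOS)}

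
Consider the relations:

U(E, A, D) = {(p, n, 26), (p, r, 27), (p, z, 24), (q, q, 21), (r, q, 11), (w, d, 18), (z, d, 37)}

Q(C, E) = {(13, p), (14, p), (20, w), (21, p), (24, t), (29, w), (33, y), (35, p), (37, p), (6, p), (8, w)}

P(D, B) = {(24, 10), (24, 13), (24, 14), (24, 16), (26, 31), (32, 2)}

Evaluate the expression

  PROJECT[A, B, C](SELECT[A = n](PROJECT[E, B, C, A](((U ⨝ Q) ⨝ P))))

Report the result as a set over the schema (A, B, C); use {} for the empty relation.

U ⋈ Q (natural join on E): {(p, n, 26, 13), (p, n, 26, 14), (p, n, 26, 21), (p, n, 26, 35), (p, n, 26, 37), (p, n, 26, 6), (p, r, 27, 13), (p, r, 27, 14), (p, r, 27, 21), (p, r, 27, 35), (p, r, 27, 37), (p, r, 27, 6), (p, z, 24, 13), (p, z, 24, 14), (p, z, 24, 21), (p, z, 24, 35), (p, z, 24, 37), (p, z, 24, 6), (w, d, 18, 20), (w, d, 18, 29), (w, d, 18, 8)}
(U ⨝ Q) ⋈ P (natural join on D): {(p, n, 26, 13, 31), (p, n, 26, 14, 31), (p, n, 26, 21, 31), (p, n, 26, 35, 31), (p, n, 26, 37, 31), (p, n, 26, 6, 31), (p, z, 24, 13, 10), (p, z, 24, 13, 13), (p, z, 24, 13, 14), (p, z, 24, 13, 16), (p, z, 24, 14, 10), (p, z, 24, 14, 13), (p, z, 24, 14, 14), (p, z, 24, 14, 16), (p, z, 24, 21, 10), (p, z, 24, 21, 13), (p, z, 24, 21, 14), (p, z, 24, 21, 16), (p, z, 24, 35, 10), (p, z, 24, 35, 13), (p, z, 24, 35, 14), (p, z, 24, 35, 16), (p, z, 24, 37, 10), (p, z, 24, 37, 13), (p, z, 24, 37, 14), (p, z, 24, 37, 16), (p, z, 24, 6, 10), (p, z, 24, 6, 13), (p, z, 24, 6, 14), (p, z, 24, 6, 16)}
Keep only column(s) E, B, C, A: {(p, 10, 13, z), (p, 10, 14, z), (p, 10, 21, z), (p, 10, 35, z), (p, 10, 37, z), (p, 10, 6, z), (p, 13, 13, z), (p, 13, 14, z), (p, 13, 21, z), (p, 13, 35, z), (p, 13, 37, z), (p, 13, 6, z), (p, 14, 13, z), (p, 14, 14, z), (p, 14, 21, z), (p, 14, 35, z), (p, 14, 37, z), (p, 14, 6, z), (p, 16, 13, z), (p, 16, 14, z), (p, 16, 21, z), (p, 16, 35, z), (p, 16, 37, z), (p, 16, 6, z), (p, 31, 13, n), (p, 31, 14, n), (p, 31, 21, n), (p, 31, 35, n), (p, 31, 37, n), (p, 31, 6, n)}
Selection A = n: {(p, 31, 13, n), (p, 31, 14, n), (p, 31, 21, n), (p, 31, 35, n), (p, 31, 37, n), (p, 31, 6, n)}
Keep only column(s) A, B, C: {(n, 31, 13), (n, 31, 14), (n, 31, 21), (n, 31, 35), (n, 31, 37), (n, 31, 6)}

{(n, 31, 13), (n, 31, 14), (n, 31, 21), (n, 31, 35), (n, 31, 37), (n, 31, 6)}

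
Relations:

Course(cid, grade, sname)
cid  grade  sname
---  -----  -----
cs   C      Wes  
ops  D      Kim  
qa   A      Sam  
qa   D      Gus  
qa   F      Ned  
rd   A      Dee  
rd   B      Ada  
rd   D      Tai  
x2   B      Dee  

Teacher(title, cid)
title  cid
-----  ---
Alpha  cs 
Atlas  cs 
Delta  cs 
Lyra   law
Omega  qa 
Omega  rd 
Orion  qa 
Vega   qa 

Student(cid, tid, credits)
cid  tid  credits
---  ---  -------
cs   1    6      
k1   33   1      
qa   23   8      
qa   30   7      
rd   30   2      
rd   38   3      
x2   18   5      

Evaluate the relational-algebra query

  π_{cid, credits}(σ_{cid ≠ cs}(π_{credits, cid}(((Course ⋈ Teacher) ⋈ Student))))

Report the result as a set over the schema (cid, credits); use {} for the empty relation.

Joining Course and Teacher on cid yields {(cs, C, Wes, Alpha), (cs, C, Wes, Atlas), (cs, C, Wes, Delta), (qa, A, Sam, Omega), (qa, A, Sam, Orion), (qa, A, Sam, Vega), (qa, D, Gus, Omega), (qa, D, Gus, Orion), (qa, D, Gus, Vega), (qa, F, Ned, Omega), (qa, F, Ned, Orion), (qa, F, Ned, Vega), (rd, A, Dee, Omega), (rd, B, Ada, Omega), (rd, D, Tai, Omega)}.
Joining (Course ⋈ Teacher) and Student on cid yields {(cs, C, Wes, Alpha, 1, 6), (cs, C, Wes, Atlas, 1, 6), (cs, C, Wes, Delta, 1, 6), (qa, A, Sam, Omega, 23, 8), (qa, A, Sam, Omega, 30, 7), (qa, A, Sam, Orion, 23, 8), (qa, A, Sam, Orion, 30, 7), (qa, A, Sam, Vega, 23, 8), (qa, A, Sam, Vega, 30, 7), (qa, D, Gus, Omega, 23, 8), (qa, D, Gus, Omega, 30, 7), (qa, D, Gus, Orion, 23, 8), (qa, D, Gus, Orion, 30, 7), (qa, D, Gus, Vega, 23, 8), (qa, D, Gus, Vega, 30, 7), (qa, F, Ned, Omega, 23, 8), (qa, F, Ned, Omega, 30, 7), (qa, F, Ned, Orion, 23, 8), (qa, F, Ned, Orion, 30, 7), (qa, F, Ned, Vega, 23, 8), (qa, F, Ned, Vega, 30, 7), (rd, A, Dee, Omega, 30, 2), (rd, A, Dee, Omega, 38, 3), (rd, B, Ada, Omega, 30, 2), (rd, B, Ada, Omega, 38, 3), (rd, D, Tai, Omega, 30, 2), (rd, D, Tai, Omega, 38, 3)}.
Keep only column(s) credits, cid (22 duplicate(s) eliminated): {(2, rd), (3, rd), (6, cs), (7, qa), (8, qa)}
Selection cid ≠ cs: {(2, rd), (3, rd), (7, qa), (8, qa)}
Keep only column(s) cid, credits: {(qa, 7), (qa, 8), (rd, 2), (rd, 3)}

{(qa, 7), (qa, 8), (rd, 2), (rd, 3)}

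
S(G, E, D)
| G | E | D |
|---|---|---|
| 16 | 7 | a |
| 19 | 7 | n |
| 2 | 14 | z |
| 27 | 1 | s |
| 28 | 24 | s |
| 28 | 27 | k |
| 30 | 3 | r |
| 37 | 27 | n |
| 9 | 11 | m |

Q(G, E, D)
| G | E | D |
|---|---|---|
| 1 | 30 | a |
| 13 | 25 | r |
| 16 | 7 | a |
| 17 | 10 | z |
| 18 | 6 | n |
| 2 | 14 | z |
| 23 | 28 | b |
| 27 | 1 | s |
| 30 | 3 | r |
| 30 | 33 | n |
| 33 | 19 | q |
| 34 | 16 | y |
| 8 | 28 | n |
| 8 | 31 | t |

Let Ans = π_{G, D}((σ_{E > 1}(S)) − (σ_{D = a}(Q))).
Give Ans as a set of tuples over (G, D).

{(19, n), (2, z), (28, k), (28, s), (30, r), (37, n), (9, m)}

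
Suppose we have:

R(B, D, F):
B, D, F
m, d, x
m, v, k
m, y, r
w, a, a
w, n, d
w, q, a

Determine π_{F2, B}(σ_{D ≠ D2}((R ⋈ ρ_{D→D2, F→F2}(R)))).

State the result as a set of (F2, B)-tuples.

ρ[D→D2, F→F2]: schema becomes (B, D2, F2); tuples unchanged.
Natural join on B: {(m, d, x, d, x), (m, d, x, v, k), (m, d, x, y, r), (m, v, k, d, x), (m, v, k, v, k), (m, v, k, y, r), (m, y, r, d, x), (m, y, r, v, k), (m, y, r, y, r), (w, a, a, a, a), (w, a, a, n, d), (w, a, a, q, a), (w, n, d, a, a), (w, n, d, n, d), (w, n, d, q, a), (w, q, a, a, a), (w, q, a, n, d), (w, q, a, q, a)}
Apply σ_{D ≠ D2}; surviving tuples: {(m, d, x, v, k), (m, d, x, y, r), (m, v, k, d, x), (m, v, k, y, r), (m, y, r, d, x), (m, y, r, v, k), (w, a, a, n, d), (w, a, a, q, a), (w, n, d, a, a), (w, n, d, q, a), (w, q, a, a, a), (w, q, a, n, d)}
π[F2, B]: project onto (F2, B) (7 duplicate(s) eliminated) → {(a, w), (d, w), (k, m), (r, m), (x, m)}

{(a, w), (d, w), (k, m), (r, m), (x, m)}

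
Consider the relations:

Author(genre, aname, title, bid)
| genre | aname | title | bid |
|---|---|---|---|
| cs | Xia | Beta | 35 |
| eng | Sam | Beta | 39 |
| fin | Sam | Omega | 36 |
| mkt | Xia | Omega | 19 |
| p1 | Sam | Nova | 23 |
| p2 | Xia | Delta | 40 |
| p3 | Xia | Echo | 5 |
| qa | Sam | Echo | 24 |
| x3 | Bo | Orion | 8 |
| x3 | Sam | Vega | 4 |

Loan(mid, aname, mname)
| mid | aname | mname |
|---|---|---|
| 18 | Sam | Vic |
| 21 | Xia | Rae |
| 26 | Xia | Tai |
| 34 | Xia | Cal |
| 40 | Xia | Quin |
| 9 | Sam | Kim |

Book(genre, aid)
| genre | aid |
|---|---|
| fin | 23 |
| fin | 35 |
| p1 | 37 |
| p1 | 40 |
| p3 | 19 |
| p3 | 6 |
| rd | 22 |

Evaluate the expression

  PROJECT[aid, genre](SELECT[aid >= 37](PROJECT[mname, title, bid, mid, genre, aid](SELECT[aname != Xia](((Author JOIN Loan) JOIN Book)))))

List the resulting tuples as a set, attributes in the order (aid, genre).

{(37, p1), (40, p1)}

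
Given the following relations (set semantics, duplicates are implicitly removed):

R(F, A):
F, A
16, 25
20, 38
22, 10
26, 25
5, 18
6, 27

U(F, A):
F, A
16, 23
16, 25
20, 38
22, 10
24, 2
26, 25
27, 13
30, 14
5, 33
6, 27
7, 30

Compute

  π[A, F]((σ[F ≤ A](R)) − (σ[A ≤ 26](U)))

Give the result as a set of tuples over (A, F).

Apply σ_{F ≤ A}; surviving tuples: {(16, 25), (20, 38), (5, 18), (6, 27)}
Apply σ_{A ≤ 26}; surviving tuples: {(16, 23), (16, 25), (22, 10), (24, 2), (26, 25), (27, 13), (30, 14)}
Difference: {(16, 25), (20, 38), (5, 18), (6, 27)} with {(16, 23), (16, 25), (22, 10), (24, 2), (26, 25), (27, 13), (30, 14)} → {(20, 38), (5, 18), (6, 27)}
π[A, F]: project onto (A, F) → {(18, 5), (27, 6), (38, 20)}

{(18, 5), (27, 6), (38, 20)}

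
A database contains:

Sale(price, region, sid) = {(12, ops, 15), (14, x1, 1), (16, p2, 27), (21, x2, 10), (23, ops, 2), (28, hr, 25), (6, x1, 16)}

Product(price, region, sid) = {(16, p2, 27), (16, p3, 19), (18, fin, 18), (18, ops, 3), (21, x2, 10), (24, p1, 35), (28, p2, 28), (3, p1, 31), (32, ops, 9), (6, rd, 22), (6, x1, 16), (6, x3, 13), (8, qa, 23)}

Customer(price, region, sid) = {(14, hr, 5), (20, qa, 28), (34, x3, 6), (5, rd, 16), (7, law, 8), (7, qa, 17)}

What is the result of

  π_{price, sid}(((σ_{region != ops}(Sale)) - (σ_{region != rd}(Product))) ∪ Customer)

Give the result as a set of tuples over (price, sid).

{(14, 1), (14, 5), (20, 28), (28, 25), (34, 6), (5, 16), (7, 17), (7, 8)}

Selection region != ops: {(14, x1, 1), (16, p2, 27), (21, x2, 10), (28, hr, 25), (6, x1, 16)}
Selection region != rd: {(16, p2, 27), (16, p3, 19), (18, fin, 18), (18, ops, 3), (21, x2, 10), (24, p1, 35), (28, p2, 28), (3, p1, 31), (32, ops, 9), (6, x1, 16), (6, x3, 13), (8, qa, 23)}
Set difference of the two operands is {(14, x1, 1), (28, hr, 25)}.
Set union of the two operands is {(14, hr, 5), (14, x1, 1), (20, qa, 28), (28, hr, 25), (34, x3, 6), (5, rd, 16), (7, law, 8), (7, qa, 17)}.
Keep only column(s) price, sid: {(14, 1), (14, 5), (20, 28), (28, 25), (34, 6), (5, 16), (7, 17), (7, 8)}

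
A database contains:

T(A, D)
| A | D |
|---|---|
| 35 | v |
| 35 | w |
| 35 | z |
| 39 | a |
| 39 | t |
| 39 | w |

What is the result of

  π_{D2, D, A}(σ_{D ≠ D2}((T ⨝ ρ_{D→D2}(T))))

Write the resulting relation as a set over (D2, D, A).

ρ[D→D2]: schema becomes (A, D2); tuples unchanged.
Natural join on A: {(35, v, v), (35, v, w), (35, v, z), (35, w, v), (35, w, w), (35, w, z), (35, z, v), (35, z, w), (35, z, z), (39, a, a), (39, a, t), (39, a, w), (39, t, a), (39, t, t), (39, t, w), (39, w, a), (39, w, t), (39, w, w)}
Filtering on D ≠ D2 leaves {(35, v, w), (35, v, z), (35, w, v), (35, w, z), (35, z, v), (35, z, w), (39, a, t), (39, a, w), (39, t, a), (39, t, w), (39, w, a), (39, w, t)}.
π_{D2, D, A} gives {(a, t, 39), (a, w, 39), (t, a, 39), (t, w, 39), (v, w, 35), (v, z, 35), (w, a, 39), (w, t, 39), (w, v, 35), (w, z, 35), (z, v, 35), (z, w, 35)}.

{(a, t, 39), (a, w, 39), (t, a, 39), (t, w, 39), (v, w, 35), (v, z, 35), (w, a, 39), (w, t, 39), (w, v, 35), (w, z, 35), (z, v, 35), (z, w, 35)}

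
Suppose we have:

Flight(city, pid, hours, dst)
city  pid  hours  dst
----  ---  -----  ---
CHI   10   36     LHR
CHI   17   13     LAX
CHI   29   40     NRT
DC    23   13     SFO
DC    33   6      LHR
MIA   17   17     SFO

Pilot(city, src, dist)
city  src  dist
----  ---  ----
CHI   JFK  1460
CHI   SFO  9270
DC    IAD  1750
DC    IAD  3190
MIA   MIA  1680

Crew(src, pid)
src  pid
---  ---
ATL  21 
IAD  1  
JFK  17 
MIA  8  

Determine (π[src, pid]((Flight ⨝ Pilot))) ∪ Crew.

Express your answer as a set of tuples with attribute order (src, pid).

{(ATL, 21), (IAD, 1), (IAD, 23), (IAD, 33), (JFK, 10), (JFK, 17), (JFK, 29), (MIA, 17), (MIA, 8), (SFO, 10), (SFO, 17), (SFO, 29)}

Joining Flight and Pilot on city yields {(CHI, 10, 36, LHR, JFK, 1460), (CHI, 10, 36, LHR, SFO, 9270), (CHI, 17, 13, LAX, JFK, 1460), (CHI, 17, 13, LAX, SFO, 9270), (CHI, 29, 40, NRT, JFK, 1460), (CHI, 29, 40, NRT, SFO, 9270), (DC, 23, 13, SFO, IAD, 1750), (DC, 23, 13, SFO, IAD, 3190), (DC, 33, 6, LHR, IAD, 1750), (DC, 33, 6, LHR, IAD, 3190), (MIA, 17, 17, SFO, MIA, 1680)}.
π[src, pid]: project onto (src, pid) (2 duplicate(s) eliminated) → {(IAD, 23), (IAD, 33), (JFK, 10), (JFK, 17), (JFK, 29), (MIA, 17), (SFO, 10), (SFO, 17), (SFO, 29)}
Set union of the two operands is {(ATL, 21), (IAD, 1), (IAD, 23), (IAD, 33), (JFK, 10), (JFK, 17), (JFK, 29), (MIA, 17), (MIA, 8), (SFO, 10), (SFO, 17), (SFO, 29)}.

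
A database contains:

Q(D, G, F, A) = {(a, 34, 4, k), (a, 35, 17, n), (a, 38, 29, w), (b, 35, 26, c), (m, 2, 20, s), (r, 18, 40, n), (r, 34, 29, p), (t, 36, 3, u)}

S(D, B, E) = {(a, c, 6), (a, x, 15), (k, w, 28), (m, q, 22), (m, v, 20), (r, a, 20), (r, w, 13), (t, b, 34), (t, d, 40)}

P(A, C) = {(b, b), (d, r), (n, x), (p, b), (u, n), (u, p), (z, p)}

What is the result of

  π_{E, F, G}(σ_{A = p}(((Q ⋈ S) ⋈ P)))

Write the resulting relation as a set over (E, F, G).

Joining Q and S on D yields {(a, 34, 4, k, c, 6), (a, 34, 4, k, x, 15), (a, 35, 17, n, c, 6), (a, 35, 17, n, x, 15), (a, 38, 29, w, c, 6), (a, 38, 29, w, x, 15), (m, 2, 20, s, q, 22), (m, 2, 20, s, v, 20), (r, 18, 40, n, a, 20), (r, 18, 40, n, w, 13), (r, 34, 29, p, a, 20), (r, 34, 29, p, w, 13), (t, 36, 3, u, b, 34), (t, 36, 3, u, d, 40)}.
Joining (Q ⋈ S) and P on A yields {(a, 35, 17, n, c, 6, x), (a, 35, 17, n, x, 15, x), (r, 18, 40, n, a, 20, x), (r, 18, 40, n, w, 13, x), (r, 34, 29, p, a, 20, b), (r, 34, 29, p, w, 13, b), (t, 36, 3, u, b, 34, n), (t, 36, 3, u, b, 34, p), (t, 36, 3, u, d, 40, n), (t, 36, 3, u, d, 40, p)}.
σ[A = p]: keep tuples satisfying A = p → {(r, 34, 29, p, a, 20, b), (r, 34, 29, p, w, 13, b)}
π_{E, F, G} gives {(13, 29, 34), (20, 29, 34)}.

{(13, 29, 34), (20, 29, 34)}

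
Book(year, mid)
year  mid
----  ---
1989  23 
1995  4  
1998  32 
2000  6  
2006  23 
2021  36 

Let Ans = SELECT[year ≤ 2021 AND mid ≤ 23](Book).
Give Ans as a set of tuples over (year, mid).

{(1989, 23), (1995, 4), (2000, 6), (2006, 23)}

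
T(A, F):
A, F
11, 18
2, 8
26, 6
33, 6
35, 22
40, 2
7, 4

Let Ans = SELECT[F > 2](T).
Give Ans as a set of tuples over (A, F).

{(11, 18), (2, 8), (26, 6), (33, 6), (35, 22), (7, 4)}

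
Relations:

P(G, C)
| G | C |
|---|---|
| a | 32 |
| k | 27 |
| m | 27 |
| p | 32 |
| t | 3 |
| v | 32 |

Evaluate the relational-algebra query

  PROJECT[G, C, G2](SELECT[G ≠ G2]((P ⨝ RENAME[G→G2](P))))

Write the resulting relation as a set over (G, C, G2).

{(a, 32, p), (a, 32, v), (k, 27, m), (m, 27, k), (p, 32, a), (p, 32, v), (v, 32, a), (v, 32, p)}

ρ[G→G2]: schema becomes (G2, C); tuples unchanged.
P ⋈ RENAME[G→G2](P) (natural join on C): {(a, 32, a), (a, 32, p), (a, 32, v), (k, 27, k), (k, 27, m), (m, 27, k), (m, 27, m), (p, 32, a), (p, 32, p), (p, 32, v), (t, 3, t), (v, 32, a), (v, 32, p), (v, 32, v)}
Filtering on G ≠ G2 leaves {(a, 32, p), (a, 32, v), (k, 27, m), (m, 27, k), (p, 32, a), (p, 32, v), (v, 32, a), (v, 32, p)}.
Keep only column(s) G, C, G2: {(a, 32, p), (a, 32, v), (k, 27, m), (m, 27, k), (p, 32, a), (p, 32, v), (v, 32, a), (v, 32, p)}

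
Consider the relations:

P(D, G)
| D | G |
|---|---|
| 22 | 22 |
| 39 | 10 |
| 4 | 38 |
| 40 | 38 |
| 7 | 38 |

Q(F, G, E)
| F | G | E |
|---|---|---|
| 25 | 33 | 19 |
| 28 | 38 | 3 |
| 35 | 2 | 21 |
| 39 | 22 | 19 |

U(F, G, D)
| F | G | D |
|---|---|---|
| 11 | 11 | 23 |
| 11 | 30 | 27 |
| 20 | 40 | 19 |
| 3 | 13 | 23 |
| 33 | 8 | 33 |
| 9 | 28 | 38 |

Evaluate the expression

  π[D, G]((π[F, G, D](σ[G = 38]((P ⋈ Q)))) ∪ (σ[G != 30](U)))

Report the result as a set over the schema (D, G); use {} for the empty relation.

P ⋈ Q (natural join on G): {(22, 22, 39, 19), (4, 38, 28, 3), (40, 38, 28, 3), (7, 38, 28, 3)}
Filtering on G = 38 leaves {(4, 38, 28, 3), (40, 38, 28, 3), (7, 38, 28, 3)}.
Projecting to F, G, D: {(28, 38, 4), (28, 38, 40), (28, 38, 7)}
Filtering on G != 30 leaves {(11, 11, 23), (20, 40, 19), (3, 13, 23), (33, 8, 33), (9, 28, 38)}.
Union: {(28, 38, 4), (28, 38, 40), (28, 38, 7)} with {(11, 11, 23), (20, 40, 19), (3, 13, 23), (33, 8, 33), (9, 28, 38)} → {(11, 11, 23), (20, 40, 19), (28, 38, 4), (28, 38, 40), (28, 38, 7), (3, 13, 23), (33, 8, 33), (9, 28, 38)}
Projecting to D, G: {(19, 40), (23, 11), (23, 13), (33, 8), (38, 28), (4, 38), (40, 38), (7, 38)}

{(19, 40), (23, 11), (23, 13), (33, 8), (38, 28), (4, 38), (40, 38), (7, 38)}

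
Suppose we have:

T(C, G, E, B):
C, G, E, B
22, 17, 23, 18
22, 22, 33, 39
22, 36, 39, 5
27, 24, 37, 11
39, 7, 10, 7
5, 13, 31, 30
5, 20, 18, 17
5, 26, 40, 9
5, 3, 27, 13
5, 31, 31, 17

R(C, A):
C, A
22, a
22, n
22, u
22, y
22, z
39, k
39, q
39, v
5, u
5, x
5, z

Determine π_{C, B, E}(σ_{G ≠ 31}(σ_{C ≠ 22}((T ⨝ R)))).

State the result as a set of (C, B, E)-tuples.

{(39, 7, 10), (5, 13, 27), (5, 17, 18), (5, 30, 31), (5, 9, 40)}

Joining T and R on C yields {(22, 17, 23, 18, a), (22, 17, 23, 18, n), (22, 17, 23, 18, u), (22, 17, 23, 18, y), (22, 17, 23, 18, z), (22, 22, 33, 39, a), (22, 22, 33, 39, n), (22, 22, 33, 39, u), (22, 22, 33, 39, y), (22, 22, 33, 39, z), (22, 36, 39, 5, a), (22, 36, 39, 5, n), (22, 36, 39, 5, u), (22, 36, 39, 5, y), (22, 36, 39, 5, z), (39, 7, 10, 7, k), (39, 7, 10, 7, q), (39, 7, 10, 7, v), (5, 13, 31, 30, u), (5, 13, 31, 30, x), (5, 13, 31, 30, z), (5, 20, 18, 17, u), (5, 20, 18, 17, x), (5, 20, 18, 17, z), (5, 26, 40, 9, u), (5, 26, 40, 9, x), (5, 26, 40, 9, z), (5, 3, 27, 13, u), (5, 3, 27, 13, x), (5, 3, 27, 13, z), (5, 31, 31, 17, u), (5, 31, 31, 17, x), (5, 31, 31, 17, z)}.
Filtering on C ≠ 22 leaves {(39, 7, 10, 7, k), (39, 7, 10, 7, q), (39, 7, 10, 7, v), (5, 13, 31, 30, u), (5, 13, 31, 30, x), (5, 13, 31, 30, z), (5, 20, 18, 17, u), (5, 20, 18, 17, x), (5, 20, 18, 17, z), (5, 26, 40, 9, u), (5, 26, 40, 9, x), (5, 26, 40, 9, z), (5, 3, 27, 13, u), (5, 3, 27, 13, x), (5, 3, 27, 13, z), (5, 31, 31, 17, u), (5, 31, 31, 17, x), (5, 31, 31, 17, z)}.
Filtering on G ≠ 31 leaves {(39, 7, 10, 7, k), (39, 7, 10, 7, q), (39, 7, 10, 7, v), (5, 13, 31, 30, u), (5, 13, 31, 30, x), (5, 13, 31, 30, z), (5, 20, 18, 17, u), (5, 20, 18, 17, x), (5, 20, 18, 17, z), (5, 26, 40, 9, u), (5, 26, 40, 9, x), (5, 26, 40, 9, z), (5, 3, 27, 13, u), (5, 3, 27, 13, x), (5, 3, 27, 13, z)}.
π_{C, B, E} gives {(39, 7, 10), (5, 13, 27), (5, 17, 18), (5, 30, 31), (5, 9, 40)} (10 duplicate(s) eliminated).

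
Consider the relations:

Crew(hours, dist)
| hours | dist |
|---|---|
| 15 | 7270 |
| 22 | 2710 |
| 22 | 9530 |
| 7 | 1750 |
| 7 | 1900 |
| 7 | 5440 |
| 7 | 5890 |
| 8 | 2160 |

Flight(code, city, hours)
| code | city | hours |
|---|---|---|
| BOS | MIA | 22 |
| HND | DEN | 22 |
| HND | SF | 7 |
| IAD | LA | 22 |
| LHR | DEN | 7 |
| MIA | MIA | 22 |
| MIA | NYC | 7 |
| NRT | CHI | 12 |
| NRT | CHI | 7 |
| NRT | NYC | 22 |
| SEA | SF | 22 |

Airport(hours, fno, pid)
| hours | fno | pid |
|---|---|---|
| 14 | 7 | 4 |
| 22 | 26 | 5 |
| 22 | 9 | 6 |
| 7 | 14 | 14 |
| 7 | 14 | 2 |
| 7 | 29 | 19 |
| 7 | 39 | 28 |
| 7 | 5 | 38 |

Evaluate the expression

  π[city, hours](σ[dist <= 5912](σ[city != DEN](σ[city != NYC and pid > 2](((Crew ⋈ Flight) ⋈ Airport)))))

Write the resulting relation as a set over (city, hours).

{(CHI, 7), (LA, 22), (MIA, 22), (SF, 22), (SF, 7)}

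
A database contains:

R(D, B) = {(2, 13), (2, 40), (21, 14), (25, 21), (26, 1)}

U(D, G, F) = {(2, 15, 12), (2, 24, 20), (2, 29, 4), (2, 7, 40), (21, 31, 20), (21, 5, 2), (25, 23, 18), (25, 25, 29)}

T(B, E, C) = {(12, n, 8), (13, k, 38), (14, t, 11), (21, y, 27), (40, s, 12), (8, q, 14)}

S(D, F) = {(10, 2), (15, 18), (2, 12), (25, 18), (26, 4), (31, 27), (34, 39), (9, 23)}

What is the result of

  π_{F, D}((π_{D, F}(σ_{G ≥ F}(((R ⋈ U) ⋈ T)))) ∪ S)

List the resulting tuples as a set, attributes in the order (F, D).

Natural join on D: {(2, 13, 15, 12), (2, 13, 24, 20), (2, 13, 29, 4), (2, 13, 7, 40), (2, 40, 15, 12), (2, 40, 24, 20), (2, 40, 29, 4), (2, 40, 7, 40), (21, 14, 31, 20), (21, 14, 5, 2), (25, 21, 23, 18), (25, 21, 25, 29)}
Natural join on B: {(2, 13, 15, 12, k, 38), (2, 13, 24, 20, k, 38), (2, 13, 29, 4, k, 38), (2, 13, 7, 40, k, 38), (2, 40, 15, 12, s, 12), (2, 40, 24, 20, s, 12), (2, 40, 29, 4, s, 12), (2, 40, 7, 40, s, 12), (21, 14, 31, 20, t, 11), (21, 14, 5, 2, t, 11), (25, 21, 23, 18, y, 27), (25, 21, 25, 29, y, 27)}
Selection G ≥ F: {(2, 13, 15, 12, k, 38), (2, 13, 24, 20, k, 38), (2, 13, 29, 4, k, 38), (2, 40, 15, 12, s, 12), (2, 40, 24, 20, s, 12), (2, 40, 29, 4, s, 12), (21, 14, 31, 20, t, 11), (21, 14, 5, 2, t, 11), (25, 21, 23, 18, y, 27)}
π[D, F]: project onto (D, F) (3 duplicate(s) eliminated) → {(2, 12), (2, 20), (2, 4), (21, 2), (21, 20), (25, 18)}
Set union of the two operands is {(10, 2), (15, 18), (2, 12), (2, 20), (2, 4), (21, 2), (21, 20), (25, 18), (26, 4), (31, 27), (34, 39), (9, 23)}.
π[F, D]: project onto (F, D) → {(12, 2), (18, 15), (18, 25), (2, 10), (2, 21), (20, 2), (20, 21), (23, 9), (27, 31), (39, 34), (4, 2), (4, 26)}

{(12, 2), (18, 15), (18, 25), (2, 10), (2, 21), (20, 2), (20, 21), (23, 9), (27, 31), (39, 34), (4, 2), (4, 26)}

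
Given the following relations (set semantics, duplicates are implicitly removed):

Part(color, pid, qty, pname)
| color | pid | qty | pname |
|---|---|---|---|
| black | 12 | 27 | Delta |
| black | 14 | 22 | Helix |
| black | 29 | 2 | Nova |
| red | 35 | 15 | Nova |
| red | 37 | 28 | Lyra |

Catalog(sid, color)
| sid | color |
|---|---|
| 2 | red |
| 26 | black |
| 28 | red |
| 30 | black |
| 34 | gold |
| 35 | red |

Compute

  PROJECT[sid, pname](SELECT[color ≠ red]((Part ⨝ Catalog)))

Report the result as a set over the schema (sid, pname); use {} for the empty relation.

{(26, Delta), (26, Helix), (26, Nova), (30, Delta), (30, Helix), (30, Nova)}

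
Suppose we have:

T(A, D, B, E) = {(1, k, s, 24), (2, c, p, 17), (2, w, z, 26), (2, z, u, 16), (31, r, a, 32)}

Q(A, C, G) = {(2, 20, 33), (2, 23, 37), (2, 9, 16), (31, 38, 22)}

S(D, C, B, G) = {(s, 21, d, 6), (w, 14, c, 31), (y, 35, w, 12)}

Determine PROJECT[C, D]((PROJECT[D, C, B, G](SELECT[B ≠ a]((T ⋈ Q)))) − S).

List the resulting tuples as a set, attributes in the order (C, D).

Natural join on A: {(2, c, p, 17, 20, 33), (2, c, p, 17, 23, 37), (2, c, p, 17, 9, 16), (2, w, z, 26, 20, 33), (2, w, z, 26, 23, 37), (2, w, z, 26, 9, 16), (2, z, u, 16, 20, 33), (2, z, u, 16, 23, 37), (2, z, u, 16, 9, 16), (31, r, a, 32, 38, 22)}
Selection B ≠ a: {(2, c, p, 17, 20, 33), (2, c, p, 17, 23, 37), (2, c, p, 17, 9, 16), (2, w, z, 26, 20, 33), (2, w, z, 26, 23, 37), (2, w, z, 26, 9, 16), (2, z, u, 16, 20, 33), (2, z, u, 16, 23, 37), (2, z, u, 16, 9, 16)}
Keep only column(s) D, C, B, G: {(c, 20, p, 33), (c, 23, p, 37), (c, 9, p, 16), (w, 20, z, 33), (w, 23, z, 37), (w, 9, z, 16), (z, 20, u, 33), (z, 23, u, 37), (z, 9, u, 16)}
Set difference of the two operands is {(c, 20, p, 33), (c, 23, p, 37), (c, 9, p, 16), (w, 20, z, 33), (w, 23, z, 37), (w, 9, z, 16), (z, 20, u, 33), (z, 23, u, 37), (z, 9, u, 16)}.
Keep only column(s) C, D: {(20, c), (20, w), (20, z), (23, c), (23, w), (23, z), (9, c), (9, w), (9, z)}

{(20, c), (20, w), (20, z), (23, c), (23, w), (23, z), (9, c), (9, w), (9, z)}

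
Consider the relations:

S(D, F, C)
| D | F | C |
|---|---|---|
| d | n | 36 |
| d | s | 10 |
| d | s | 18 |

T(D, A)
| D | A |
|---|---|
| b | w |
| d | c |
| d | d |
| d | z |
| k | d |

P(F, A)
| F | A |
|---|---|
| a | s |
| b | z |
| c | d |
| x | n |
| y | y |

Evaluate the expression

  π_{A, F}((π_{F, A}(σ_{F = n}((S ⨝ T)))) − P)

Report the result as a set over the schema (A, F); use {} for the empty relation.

Natural join on D: {(d, n, 36, c), (d, n, 36, d), (d, n, 36, z), (d, s, 10, c), (d, s, 10, d), (d, s, 10, z), (d, s, 18, c), (d, s, 18, d), (d, s, 18, z)}
Filtering on F = n leaves {(d, n, 36, c), (d, n, 36, d), (d, n, 36, z)}.
Keep only column(s) F, A: {(n, c), (n, d), (n, z)}
Set difference of the two operands is {(n, c), (n, d), (n, z)}.
Keep only column(s) A, F: {(c, n), (d, n), (z, n)}

{(c, n), (d, n), (z, n)}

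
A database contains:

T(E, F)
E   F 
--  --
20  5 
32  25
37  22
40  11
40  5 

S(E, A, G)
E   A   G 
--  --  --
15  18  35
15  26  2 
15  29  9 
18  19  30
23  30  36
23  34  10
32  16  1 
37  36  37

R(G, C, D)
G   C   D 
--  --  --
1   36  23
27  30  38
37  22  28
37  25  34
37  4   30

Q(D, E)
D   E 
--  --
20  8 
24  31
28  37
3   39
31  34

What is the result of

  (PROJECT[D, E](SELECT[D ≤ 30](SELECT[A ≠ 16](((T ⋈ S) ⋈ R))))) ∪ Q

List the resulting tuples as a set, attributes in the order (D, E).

Natural join on E: {(32, 25, 16, 1), (37, 22, 36, 37)}
Natural join on G: {(32, 25, 16, 1, 36, 23), (37, 22, 36, 37, 22, 28), (37, 22, 36, 37, 25, 34), (37, 22, 36, 37, 4, 30)}
Filtering on A ≠ 16 leaves {(37, 22, 36, 37, 22, 28), (37, 22, 36, 37, 25, 34), (37, 22, 36, 37, 4, 30)}.
Filtering on D ≤ 30 leaves {(37, 22, 36, 37, 22, 28), (37, 22, 36, 37, 4, 30)}.
π[D, E]: project onto (D, E) → {(28, 37), (30, 37)}
Taking the union: {(20, 8), (24, 31), (28, 37), (3, 39), (30, 37), (31, 34)}

{(20, 8), (24, 31), (28, 37), (3, 39), (30, 37), (31, 34)}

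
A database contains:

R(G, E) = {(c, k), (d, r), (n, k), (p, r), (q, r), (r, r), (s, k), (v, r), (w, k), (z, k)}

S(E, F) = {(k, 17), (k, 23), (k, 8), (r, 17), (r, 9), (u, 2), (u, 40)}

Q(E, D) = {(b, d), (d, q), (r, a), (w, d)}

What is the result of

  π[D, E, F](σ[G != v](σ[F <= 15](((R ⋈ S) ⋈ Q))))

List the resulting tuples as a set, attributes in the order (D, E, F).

{(a, r, 9)}

R ⋈ S (natural join on E): {(c, k, 17), (c, k, 23), (c, k, 8), (d, r, 17), (d, r, 9), (n, k, 17), (n, k, 23), (n, k, 8), (p, r, 17), (p, r, 9), (q, r, 17), (q, r, 9), (r, r, 17), (r, r, 9), (s, k, 17), (s, k, 23), (s, k, 8), (v, r, 17), (v, r, 9), (w, k, 17), (w, k, 23), (w, k, 8), (z, k, 17), (z, k, 23), (z, k, 8)}
(R ⋈ S) ⋈ Q (natural join on E): {(d, r, 17, a), (d, r, 9, a), (p, r, 17, a), (p, r, 9, a), (q, r, 17, a), (q, r, 9, a), (r, r, 17, a), (r, r, 9, a), (v, r, 17, a), (v, r, 9, a)}
Apply σ_{F <= 15}; surviving tuples: {(d, r, 9, a), (p, r, 9, a), (q, r, 9, a), (r, r, 9, a), (v, r, 9, a)}
Apply σ_{G != v}; surviving tuples: {(d, r, 9, a), (p, r, 9, a), (q, r, 9, a), (r, r, 9, a)}
π_{D, E, F} gives {(a, r, 9)} (3 duplicate(s) eliminated).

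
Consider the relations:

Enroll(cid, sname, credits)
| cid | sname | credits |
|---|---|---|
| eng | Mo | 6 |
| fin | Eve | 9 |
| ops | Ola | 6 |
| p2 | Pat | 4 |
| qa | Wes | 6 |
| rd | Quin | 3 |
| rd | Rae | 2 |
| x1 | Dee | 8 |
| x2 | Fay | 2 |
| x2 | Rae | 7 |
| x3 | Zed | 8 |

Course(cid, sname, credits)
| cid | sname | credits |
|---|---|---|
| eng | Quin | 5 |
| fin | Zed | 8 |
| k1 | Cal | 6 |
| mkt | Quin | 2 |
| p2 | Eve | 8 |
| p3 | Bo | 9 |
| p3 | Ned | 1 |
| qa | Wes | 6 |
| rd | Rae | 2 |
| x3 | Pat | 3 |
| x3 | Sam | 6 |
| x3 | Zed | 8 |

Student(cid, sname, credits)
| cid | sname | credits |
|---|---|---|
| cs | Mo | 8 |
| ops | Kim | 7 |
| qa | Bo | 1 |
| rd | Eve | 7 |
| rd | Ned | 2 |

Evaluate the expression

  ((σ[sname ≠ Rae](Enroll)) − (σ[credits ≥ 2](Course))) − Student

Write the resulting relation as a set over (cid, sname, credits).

σ[sname ≠ Rae]: keep tuples satisfying sname ≠ Rae → {(eng, Mo, 6), (fin, Eve, 9), (ops, Ola, 6), (p2, Pat, 4), (qa, Wes, 6), (rd, Quin, 3), (x1, Dee, 8), (x2, Fay, 2), (x3, Zed, 8)}
σ[credits ≥ 2]: keep tuples satisfying credits ≥ 2 → {(eng, Quin, 5), (fin, Zed, 8), (k1, Cal, 6), (mkt, Quin, 2), (p2, Eve, 8), (p3, Bo, 9), (qa, Wes, 6), (rd, Rae, 2), (x3, Pat, 3), (x3, Sam, 6), (x3, Zed, 8)}
Set difference of the two operands is {(eng, Mo, 6), (fin, Eve, 9), (ops, Ola, 6), (p2, Pat, 4), (rd, Quin, 3), (x1, Dee, 8), (x2, Fay, 2)}.
Set difference of the two operands is {(eng, Mo, 6), (fin, Eve, 9), (ops, Ola, 6), (p2, Pat, 4), (rd, Quin, 3), (x1, Dee, 8), (x2, Fay, 2)}.

{(eng, Mo, 6), (fin, Eve, 9), (ops, Ola, 6), (p2, Pat, 4), (rd, Quin, 3), (x1, Dee, 8), (x2, Fay, 2)}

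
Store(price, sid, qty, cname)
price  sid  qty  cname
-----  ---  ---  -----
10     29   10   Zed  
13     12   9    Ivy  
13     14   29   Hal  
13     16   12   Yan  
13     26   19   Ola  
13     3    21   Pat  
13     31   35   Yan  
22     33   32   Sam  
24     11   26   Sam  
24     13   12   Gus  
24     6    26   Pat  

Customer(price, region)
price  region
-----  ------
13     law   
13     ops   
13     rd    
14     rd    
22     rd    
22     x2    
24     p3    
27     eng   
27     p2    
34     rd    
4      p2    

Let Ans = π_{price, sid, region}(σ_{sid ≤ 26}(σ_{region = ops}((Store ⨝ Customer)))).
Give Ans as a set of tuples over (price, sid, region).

{(13, 12, ops), (13, 14, ops), (13, 16, ops), (13, 26, ops), (13, 3, ops)}

Store ⋈ Customer (natural join on price): {(13, 12, 9, Ivy, law), (13, 12, 9, Ivy, ops), (13, 12, 9, Ivy, rd), (13, 14, 29, Hal, law), (13, 14, 29, Hal, ops), (13, 14, 29, Hal, rd), (13, 16, 12, Yan, law), (13, 16, 12, Yan, ops), (13, 16, 12, Yan, rd), (13, 26, 19, Ola, law), (13, 26, 19, Ola, ops), (13, 26, 19, Ola, rd), (13, 3, 21, Pat, law), (13, 3, 21, Pat, ops), (13, 3, 21, Pat, rd), (13, 31, 35, Yan, law), (13, 31, 35, Yan, ops), (13, 31, 35, Yan, rd), (22, 33, 32, Sam, rd), (22, 33, 32, Sam, x2), (24, 11, 26, Sam, p3), (24, 13, 12, Gus, p3), (24, 6, 26, Pat, p3)}
σ[region = ops]: keep tuples satisfying region = ops → {(13, 12, 9, Ivy, ops), (13, 14, 29, Hal, ops), (13, 16, 12, Yan, ops), (13, 26, 19, Ola, ops), (13, 3, 21, Pat, ops), (13, 31, 35, Yan, ops)}
σ[sid ≤ 26]: keep tuples satisfying sid ≤ 26 → {(13, 12, 9, Ivy, ops), (13, 14, 29, Hal, ops), (13, 16, 12, Yan, ops), (13, 26, 19, Ola, ops), (13, 3, 21, Pat, ops)}
Keep only column(s) price, sid, region: {(13, 12, ops), (13, 14, ops), (13, 16, ops), (13, 26, ops), (13, 3, ops)}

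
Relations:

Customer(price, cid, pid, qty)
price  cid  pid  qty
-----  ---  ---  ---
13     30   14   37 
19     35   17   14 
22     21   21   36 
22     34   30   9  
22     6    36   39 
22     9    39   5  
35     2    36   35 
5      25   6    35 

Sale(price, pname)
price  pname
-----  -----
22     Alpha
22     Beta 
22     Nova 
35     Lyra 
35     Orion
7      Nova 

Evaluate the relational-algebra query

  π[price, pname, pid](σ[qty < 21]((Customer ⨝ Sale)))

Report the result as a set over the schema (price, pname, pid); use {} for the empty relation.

Joining Customer and Sale on price yields {(22, 21, 21, 36, Alpha), (22, 21, 21, 36, Beta), (22, 21, 21, 36, Nova), (22, 34, 30, 9, Alpha), (22, 34, 30, 9, Beta), (22, 34, 30, 9, Nova), (22, 6, 36, 39, Alpha), (22, 6, 36, 39, Beta), (22, 6, 36, 39, Nova), (22, 9, 39, 5, Alpha), (22, 9, 39, 5, Beta), (22, 9, 39, 5, Nova), (35, 2, 36, 35, Lyra), (35, 2, 36, 35, Orion)}.
Filtering on qty < 21 leaves {(22, 34, 30, 9, Alpha), (22, 34, 30, 9, Beta), (22, 34, 30, 9, Nova), (22, 9, 39, 5, Alpha), (22, 9, 39, 5, Beta), (22, 9, 39, 5, Nova)}.
Keep only column(s) price, pname, pid: {(22, Alpha, 30), (22, Alpha, 39), (22, Beta, 30), (22, Beta, 39), (22, Nova, 30), (22, Nova, 39)}

{(22, Alpha, 30), (22, Alpha, 39), (22, Beta, 30), (22, Beta, 39), (22, Nova, 30), (22, Nova, 39)}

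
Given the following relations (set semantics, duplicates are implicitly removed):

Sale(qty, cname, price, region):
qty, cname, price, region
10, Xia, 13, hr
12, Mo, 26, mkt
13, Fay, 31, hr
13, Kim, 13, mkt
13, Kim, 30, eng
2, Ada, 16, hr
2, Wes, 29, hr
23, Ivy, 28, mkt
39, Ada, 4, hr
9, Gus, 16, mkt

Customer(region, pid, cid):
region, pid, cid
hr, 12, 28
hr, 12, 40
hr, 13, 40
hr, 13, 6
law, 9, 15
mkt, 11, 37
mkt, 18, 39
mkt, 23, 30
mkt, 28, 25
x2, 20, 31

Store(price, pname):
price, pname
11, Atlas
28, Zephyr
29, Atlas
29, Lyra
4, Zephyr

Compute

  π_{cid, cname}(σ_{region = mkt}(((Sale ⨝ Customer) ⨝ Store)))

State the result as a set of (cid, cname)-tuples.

{(25, Ivy), (30, Ivy), (37, Ivy), (39, Ivy)}

Sale ⋈ Customer (natural join on region): {(10, Xia, 13, hr, 12, 28), (10, Xia, 13, hr, 12, 40), (10, Xia, 13, hr, 13, 40), (10, Xia, 13, hr, 13, 6), (12, Mo, 26, mkt, 11, 37), (12, Mo, 26, mkt, 18, 39), (12, Mo, 26, mkt, 23, 30), (12, Mo, 26, mkt, 28, 25), (13, Fay, 31, hr, 12, 28), (13, Fay, 31, hr, 12, 40), (13, Fay, 31, hr, 13, 40), (13, Fay, 31, hr, 13, 6), (13, Kim, 13, mkt, 11, 37), (13, Kim, 13, mkt, 18, 39), (13, Kim, 13, mkt, 23, 30), (13, Kim, 13, mkt, 28, 25), (2, Ada, 16, hr, 12, 28), (2, Ada, 16, hr, 12, 40), (2, Ada, 16, hr, 13, 40), (2, Ada, 16, hr, 13, 6), (2, Wes, 29, hr, 12, 28), (2, Wes, 29, hr, 12, 40), (2, Wes, 29, hr, 13, 40), (2, Wes, 29, hr, 13, 6), (23, Ivy, 28, mkt, 11, 37), (23, Ivy, 28, mkt, 18, 39), (23, Ivy, 28, mkt, 23, 30), (23, Ivy, 28, mkt, 28, 25), (39, Ada, 4, hr, 12, 28), (39, Ada, 4, hr, 12, 40), (39, Ada, 4, hr, 13, 40), (39, Ada, 4, hr, 13, 6), (9, Gus, 16, mkt, 11, 37), (9, Gus, 16, mkt, 18, 39), (9, Gus, 16, mkt, 23, 30), (9, Gus, 16, mkt, 28, 25)}
(Sale ⨝ Customer) ⋈ Store (natural join on price): {(2, Wes, 29, hr, 12, 28, Atlas), (2, Wes, 29, hr, 12, 28, Lyra), (2, Wes, 29, hr, 12, 40, Atlas), (2, Wes, 29, hr, 12, 40, Lyra), (2, Wes, 29, hr, 13, 40, Atlas), (2, Wes, 29, hr, 13, 40, Lyra), (2, Wes, 29, hr, 13, 6, Atlas), (2, Wes, 29, hr, 13, 6, Lyra), (23, Ivy, 28, mkt, 11, 37, Zephyr), (23, Ivy, 28, mkt, 18, 39, Zephyr), (23, Ivy, 28, mkt, 23, 30, Zephyr), (23, Ivy, 28, mkt, 28, 25, Zephyr), (39, Ada, 4, hr, 12, 28, Zephyr), (39, Ada, 4, hr, 12, 40, Zephyr), (39, Ada, 4, hr, 13, 40, Zephyr), (39, Ada, 4, hr, 13, 6, Zephyr)}
Selection region = mkt: {(23, Ivy, 28, mkt, 11, 37, Zephyr), (23, Ivy, 28, mkt, 18, 39, Zephyr), (23, Ivy, 28, mkt, 23, 30, Zephyr), (23, Ivy, 28, mkt, 28, 25, Zephyr)}
Projecting to cid, cname: {(25, Ivy), (30, Ivy), (37, Ivy), (39, Ivy)}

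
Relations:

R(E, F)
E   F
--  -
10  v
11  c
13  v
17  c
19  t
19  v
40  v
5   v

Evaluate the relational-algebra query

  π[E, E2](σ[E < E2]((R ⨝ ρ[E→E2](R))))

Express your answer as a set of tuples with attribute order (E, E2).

ρ[E→E2]: schema becomes (E2, F); tuples unchanged.
R ⋈ ρ[E→E2](R) (natural join on F): {(10, v, 10), (10, v, 13), (10, v, 19), (10, v, 40), (10, v, 5), (11, c, 11), (11, c, 17), (13, v, 10), (13, v, 13), (13, v, 19), (13, v, 40), (13, v, 5), (17, c, 11), (17, c, 17), (19, t, 19), (19, v, 10), (19, v, 13), (19, v, 19), (19, v, 40), (19, v, 5), (40, v, 10), (40, v, 13), (40, v, 19), (40, v, 40), (40, v, 5), (5, v, 10), (5, v, 13), (5, v, 19), (5, v, 40), (5, v, 5)}
Apply σ_{E < E2}; surviving tuples: {(10, v, 13), (10, v, 19), (10, v, 40), (11, c, 17), (13, v, 19), (13, v, 40), (19, v, 40), (5, v, 10), (5, v, 13), (5, v, 19), (5, v, 40)}
Keep only column(s) E, E2: {(10, 13), (10, 19), (10, 40), (11, 17), (13, 19), (13, 40), (19, 40), (5, 10), (5, 13), (5, 19), (5, 40)}

{(10, 13), (10, 19), (10, 40), (11, 17), (13, 19), (13, 40), (19, 40), (5, 10), (5, 13), (5, 19), (5, 40)}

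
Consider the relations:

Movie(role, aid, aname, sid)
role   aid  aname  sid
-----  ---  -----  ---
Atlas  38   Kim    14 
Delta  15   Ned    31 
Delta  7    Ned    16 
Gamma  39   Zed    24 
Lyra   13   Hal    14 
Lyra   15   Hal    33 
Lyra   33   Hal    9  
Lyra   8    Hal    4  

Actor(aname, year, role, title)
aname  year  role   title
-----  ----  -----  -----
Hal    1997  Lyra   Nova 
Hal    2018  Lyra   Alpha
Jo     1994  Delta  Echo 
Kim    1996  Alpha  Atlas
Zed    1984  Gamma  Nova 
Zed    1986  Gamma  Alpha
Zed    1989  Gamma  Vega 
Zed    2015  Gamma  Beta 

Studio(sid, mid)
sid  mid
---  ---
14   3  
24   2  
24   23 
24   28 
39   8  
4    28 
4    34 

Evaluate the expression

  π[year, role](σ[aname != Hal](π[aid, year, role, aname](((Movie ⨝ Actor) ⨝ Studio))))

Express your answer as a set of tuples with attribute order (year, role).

Joining Movie and Actor on role, aname yields {(Gamma, 39, Zed, 24, 1984, Nova), (Gamma, 39, Zed, 24, 1986, Alpha), (Gamma, 39, Zed, 24, 1989, Vega), (Gamma, 39, Zed, 24, 2015, Beta), (Lyra, 13, Hal, 14, 1997, Nova), (Lyra, 13, Hal, 14, 2018, Alpha), (Lyra, 15, Hal, 33, 1997, Nova), (Lyra, 15, Hal, 33, 2018, Alpha), (Lyra, 33, Hal, 9, 1997, Nova), (Lyra, 33, Hal, 9, 2018, Alpha), (Lyra, 8, Hal, 4, 1997, Nova), (Lyra, 8, Hal, 4, 2018, Alpha)}.
Joining (Movie ⨝ Actor) and Studio on sid yields {(Gamma, 39, Zed, 24, 1984, Nova, 2), (Gamma, 39, Zed, 24, 1984, Nova, 23), (Gamma, 39, Zed, 24, 1984, Nova, 28), (Gamma, 39, Zed, 24, 1986, Alpha, 2), (Gamma, 39, Zed, 24, 1986, Alpha, 23), (Gamma, 39, Zed, 24, 1986, Alpha, 28), (Gamma, 39, Zed, 24, 1989, Vega, 2), (Gamma, 39, Zed, 24, 1989, Vega, 23), (Gamma, 39, Zed, 24, 1989, Vega, 28), (Gamma, 39, Zed, 24, 2015, Beta, 2), (Gamma, 39, Zed, 24, 2015, Beta, 23), (Gamma, 39, Zed, 24, 2015, Beta, 28), (Lyra, 13, Hal, 14, 1997, Nova, 3), (Lyra, 13, Hal, 14, 2018, Alpha, 3), (Lyra, 8, Hal, 4, 1997, Nova, 28), (Lyra, 8, Hal, 4, 1997, Nova, 34), (Lyra, 8, Hal, 4, 2018, Alpha, 28), (Lyra, 8, Hal, 4, 2018, Alpha, 34)}.
Projecting to aid, year, role, aname (10 duplicate(s) eliminated): {(13, 1997, Lyra, Hal), (13, 2018, Lyra, Hal), (39, 1984, Gamma, Zed), (39, 1986, Gamma, Zed), (39, 1989, Gamma, Zed), (39, 2015, Gamma, Zed), (8, 1997, Lyra, Hal), (8, 2018, Lyra, Hal)}
σ[aname != Hal]: keep tuples satisfying aname != Hal → {(39, 1984, Gamma, Zed), (39, 1986, Gamma, Zed), (39, 1989, Gamma, Zed), (39, 2015, Gamma, Zed)}
Projecting to year, role: {(1984, Gamma), (1986, Gamma), (1989, Gamma), (2015, Gamma)}

{(1984, Gamma), (1986, Gamma), (1989, Gamma), (2015, Gamma)}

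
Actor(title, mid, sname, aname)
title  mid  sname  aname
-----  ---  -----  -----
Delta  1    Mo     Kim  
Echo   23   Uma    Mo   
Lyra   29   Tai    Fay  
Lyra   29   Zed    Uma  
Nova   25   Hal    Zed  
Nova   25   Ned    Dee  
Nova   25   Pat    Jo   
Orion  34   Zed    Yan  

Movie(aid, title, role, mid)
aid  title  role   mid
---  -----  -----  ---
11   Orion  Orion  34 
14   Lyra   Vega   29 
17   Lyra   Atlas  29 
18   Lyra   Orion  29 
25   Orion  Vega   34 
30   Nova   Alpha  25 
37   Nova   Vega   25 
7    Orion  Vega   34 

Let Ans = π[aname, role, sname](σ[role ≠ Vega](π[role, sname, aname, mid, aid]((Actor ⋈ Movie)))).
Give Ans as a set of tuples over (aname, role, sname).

Natural join on title, mid: {(Lyra, 29, Tai, Fay, 14, Vega), (Lyra, 29, Tai, Fay, 17, Atlas), (Lyra, 29, Tai, Fay, 18, Orion), (Lyra, 29, Zed, Uma, 14, Vega), (Lyra, 29, Zed, Uma, 17, Atlas), (Lyra, 29, Zed, Uma, 18, Orion), (Nova, 25, Hal, Zed, 30, Alpha), (Nova, 25, Hal, Zed, 37, Vega), (Nova, 25, Ned, Dee, 30, Alpha), (Nova, 25, Ned, Dee, 37, Vega), (Nova, 25, Pat, Jo, 30, Alpha), (Nova, 25, Pat, Jo, 37, Vega), (Orion, 34, Zed, Yan, 11, Orion), (Orion, 34, Zed, Yan, 25, Vega), (Orion, 34, Zed, Yan, 7, Vega)}
Keep only column(s) role, sname, aname, mid, aid: {(Alpha, Hal, Zed, 25, 30), (Alpha, Ned, Dee, 25, 30), (Alpha, Pat, Jo, 25, 30), (Atlas, Tai, Fay, 29, 17), (Atlas, Zed, Uma, 29, 17), (Orion, Tai, Fay, 29, 18), (Orion, Zed, Uma, 29, 18), (Orion, Zed, Yan, 34, 11), (Vega, Hal, Zed, 25, 37), (Vega, Ned, Dee, 25, 37), (Vega, Pat, Jo, 25, 37), (Vega, Tai, Fay, 29, 14), (Vega, Zed, Uma, 29, 14), (Vega, Zed, Yan, 34, 25), (Vega, Zed, Yan, 34, 7)}
σ[role ≠ Vega]: keep tuples satisfying role ≠ Vega → {(Alpha, Hal, Zed, 25, 30), (Alpha, Ned, Dee, 25, 30), (Alpha, Pat, Jo, 25, 30), (Atlas, Tai, Fay, 29, 17), (Atlas, Zed, Uma, 29, 17), (Orion, Tai, Fay, 29, 18), (Orion, Zed, Uma, 29, 18), (Orion, Zed, Yan, 34, 11)}
Keep only column(s) aname, role, sname: {(Dee, Alpha, Ned), (Fay, Atlas, Tai), (Fay, Orion, Tai), (Jo, Alpha, Pat), (Uma, Atlas, Zed), (Uma, Orion, Zed), (Yan, Orion, Zed), (Zed, Alpha, Hal)}

{(Dee, Alpha, Ned), (Fay, Atlas, Tai), (Fay, Orion, Tai), (Jo, Alpha, Pat), (Uma, Atlas, Zed), (Uma, Orion, Zed), (Yan, Orion, Zed), (Zed, Alpha, Hal)}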